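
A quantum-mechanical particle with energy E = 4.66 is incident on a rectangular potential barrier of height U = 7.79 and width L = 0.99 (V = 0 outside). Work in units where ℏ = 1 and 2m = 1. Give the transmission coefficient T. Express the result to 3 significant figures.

Since E < U the interior solution is evanescent with decay constant κ = √(2m(U − E))/ℏ = 1.769.
κL = 1.751, sinh(κL) = 2.795.
Matching ψ, ψ′ at both faces gives T = [1 + U² sinh²(κL) / (4E(U − E))]⁻¹ = 1/9.124 = 0.110.

T = 0.110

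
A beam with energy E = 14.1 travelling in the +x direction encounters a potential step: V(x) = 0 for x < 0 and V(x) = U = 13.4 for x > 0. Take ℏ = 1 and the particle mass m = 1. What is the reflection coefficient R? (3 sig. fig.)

R = 0.404

The wavenumbers are k₁ = √(2mE)/ℏ = 5.310 on the left and k₂ = √(2m(E − U))/ℏ = 1.183 on the right.
Continuity of ψ and ψ′ at the step yields the reflection amplitude r = (k₁ − k₂)/(k₁ + k₂) = 0.6356; thus R = |r|² = 0.4040, T = 0.5960.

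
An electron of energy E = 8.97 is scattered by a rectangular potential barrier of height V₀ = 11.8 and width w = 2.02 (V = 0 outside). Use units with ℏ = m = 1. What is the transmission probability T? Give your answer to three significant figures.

T = 0.000195

Since E < V₀ the interior solution is evanescent with decay constant κ = √(2m(V₀ − E))/ℏ = 2.379.
κw = 4.806, sinh(κw) = 61.10.
The exact tunnelling result is T⁻¹ = 1 + V₀² sinh²(κw) / [4E(V₀ − E)] = 5120, so T = 0.000195.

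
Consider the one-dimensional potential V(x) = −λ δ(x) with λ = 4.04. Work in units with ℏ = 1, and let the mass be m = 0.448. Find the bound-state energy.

For x ≠ 0 the bound state is ψ ∝ e^{−κ|x|}; integrating the TISE across the delta gives the cusp condition 2κ = 2mλ/ℏ², so κ = 1.810.
Then E = −ℏ²κ²/(2m) = −mλ²/(2ℏ²) = -3.656.

E = -3.66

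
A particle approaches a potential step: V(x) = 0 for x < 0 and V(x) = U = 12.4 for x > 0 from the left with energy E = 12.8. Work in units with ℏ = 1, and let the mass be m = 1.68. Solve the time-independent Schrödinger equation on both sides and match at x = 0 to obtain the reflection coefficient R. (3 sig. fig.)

On each side the TISE gives plane waves with k = √(2m(E − V))/ℏ: k₁ = √(2·1.68·12.8) = 6.558, k₂ = √(2·1.68·0.4) = 1.159.
Continuity of ψ and ψ′ at the step yields the reflection amplitude r = (k₁ − k₂)/(k₁ + k₂) = 0.6996; thus R = |r|² = 0.4894, T = 0.5106.

R = 0.489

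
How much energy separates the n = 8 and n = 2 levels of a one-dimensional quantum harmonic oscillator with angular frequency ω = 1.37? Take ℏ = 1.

E_n = ℏω(n + ½), so ΔE = (8 − 2) ℏω = 6 × 1.37 = 8.220.

ΔE = 8.22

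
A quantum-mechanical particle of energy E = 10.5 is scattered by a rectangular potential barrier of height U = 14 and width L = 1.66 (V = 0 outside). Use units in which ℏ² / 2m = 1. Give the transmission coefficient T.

T = 0.00601

Since E < U the interior solution is evanescent with decay constant κ = √(2m(U − E))/ℏ = 1.871.
κL = 3.106, sinh(κL) = 11.14.
The exact tunnelling result is T⁻¹ = 1 + U² sinh²(κL) / [4E(U − E)] = 166.4, so T = 0.00601.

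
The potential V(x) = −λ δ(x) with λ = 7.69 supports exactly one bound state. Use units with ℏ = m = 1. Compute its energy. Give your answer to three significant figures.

For x ≠ 0 the bound state is ψ ∝ e^{−κ|x|}; integrating the TISE across the delta gives the cusp condition 2κ = 2mλ/ℏ², so κ = 7.690.
Then E = −ℏ²κ²/(2m) = −mλ²/(2ℏ²) = -29.57.

E = -29.6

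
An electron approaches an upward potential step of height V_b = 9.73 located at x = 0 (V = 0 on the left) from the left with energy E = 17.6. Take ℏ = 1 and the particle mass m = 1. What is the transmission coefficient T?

T = 0.961

On each side the TISE gives plane waves with k = √(2m(E − V))/ℏ: k₁ = √(2·1·17.6) = 5.933, k₂ = √(2·1·7.87) = 3.967.
Matching ψ and ψ′ at x = 0 gives r = (k₁ − k₂)/(k₁ + k₂), so R = r² = 0.03942 and T = 1 − R = 0.9606.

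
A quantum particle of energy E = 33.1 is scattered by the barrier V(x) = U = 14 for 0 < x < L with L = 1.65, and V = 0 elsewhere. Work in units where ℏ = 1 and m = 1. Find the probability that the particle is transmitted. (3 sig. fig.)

Above the barrier the interior wavenumber is k₂ = √(2m(E − U))/ℏ = 6.181, giving phase k₂L = 10.20.
Matching at both interfaces gives T⁻¹ = 1 + U² sin²(k₂L) / [4E(E − U)] = 1.038, hence T = 0.964.

T = 0.964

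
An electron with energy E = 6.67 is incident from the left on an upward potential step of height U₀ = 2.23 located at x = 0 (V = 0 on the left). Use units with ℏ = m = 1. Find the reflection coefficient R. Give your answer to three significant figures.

The wavenumbers are k₁ = √(2mE)/ℏ = 3.652 on the left and k₂ = √(2m(E − U₀))/ℏ = 2.980 on the right.
Matching ψ and ψ′ at x = 0 gives r = (k₁ − k₂)/(k₁ + k₂), so R = r² = 0.01028 and T = 1 − R = 0.9897.

R = 0.0103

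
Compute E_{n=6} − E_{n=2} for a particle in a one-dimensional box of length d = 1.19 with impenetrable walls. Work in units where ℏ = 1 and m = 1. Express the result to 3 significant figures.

E_n = n²π²ℏ²/(2md²), so ΔE = (6² − 2²) π²ℏ²/(2md²).
ΔE = 32 × π² / (2 × 1 × 1.19²) = 111.5.

ΔE = 112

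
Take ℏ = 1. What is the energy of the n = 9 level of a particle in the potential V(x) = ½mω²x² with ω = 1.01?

E = 9.60

Using E_n = (n + ½)ℏω: E_9 = 9.5 × 1.01 = 9.595.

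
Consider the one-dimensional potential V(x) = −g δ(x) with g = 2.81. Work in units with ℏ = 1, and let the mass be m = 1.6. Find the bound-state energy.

E = -6.32

For x ≠ 0 the bound state is ψ ∝ e^{−κ|x|}; integrating the TISE across the delta gives the cusp condition 2κ = 2mg/ℏ², so κ = 4.496.
Then E = −ℏ²κ²/(2m) = −mg²/(2ℏ²) = -6.317.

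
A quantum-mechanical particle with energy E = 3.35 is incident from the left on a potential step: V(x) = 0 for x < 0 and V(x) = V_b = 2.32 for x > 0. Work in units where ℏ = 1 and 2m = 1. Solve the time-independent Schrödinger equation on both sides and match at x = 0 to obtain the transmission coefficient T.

The wavenumbers are k₁ = √(2mE)/ℏ = 1.830 on the left and k₂ = √(2m(E − V_b))/ℏ = 1.015 on the right.
Matching ψ and ψ′ at x = 0 gives r = (k₁ − k₂)/(k₁ + k₂), so R = r² = 0.08214 and T = 1 − R = 0.9179.

T = 0.918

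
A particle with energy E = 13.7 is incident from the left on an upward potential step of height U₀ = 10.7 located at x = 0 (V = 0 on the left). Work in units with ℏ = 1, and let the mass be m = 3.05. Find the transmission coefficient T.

On each side the TISE gives plane waves with k = √(2m(E − V))/ℏ: k₁ = √(2·3.05·13.7) = 9.142, k₂ = √(2·3.05·3) = 4.278.
Matching ψ and ψ′ at x = 0 gives r = (k₁ − k₂)/(k₁ + k₂), so R = r² = 0.1314 and T = 1 − R = 0.8686.

T = 0.869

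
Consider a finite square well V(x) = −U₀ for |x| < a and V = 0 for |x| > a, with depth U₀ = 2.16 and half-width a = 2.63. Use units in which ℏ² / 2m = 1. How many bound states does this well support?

The dimensionless depth is z₀ = a√(2mU₀)/ℏ = 2.63 × √(2.160) = 3.865.
A new bound state (alternating even/odd) appears each time z₀ passes a multiple of π/2, so N = ⌊2z₀/π⌋ + 1 = ⌊2.461⌋ + 1 = 3.

N = 3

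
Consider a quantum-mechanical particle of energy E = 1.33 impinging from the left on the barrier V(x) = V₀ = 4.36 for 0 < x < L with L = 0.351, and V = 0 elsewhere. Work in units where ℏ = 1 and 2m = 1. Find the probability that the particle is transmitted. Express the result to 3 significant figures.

T = 0.668

Since E < V₀ the interior solution is evanescent with decay constant κ = √(2m(V₀ − E))/ℏ = 1.741.
κL = 0.6110, sinh(κL) = 0.6497.
Matching ψ, ψ′ at both faces gives T = [1 + V₀² sinh²(κL) / (4E(V₀ − E))]⁻¹ = 1/1.498 = 0.668.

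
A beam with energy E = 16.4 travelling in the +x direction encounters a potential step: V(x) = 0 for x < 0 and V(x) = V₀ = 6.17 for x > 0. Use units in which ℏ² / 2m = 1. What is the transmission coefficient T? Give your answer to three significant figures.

T = 0.986

The wavenumbers are k₁ = √(2mE)/ℏ = 4.050 on the left and k₂ = √(2m(E − V₀))/ℏ = 3.198 on the right.
Continuity of ψ and ψ′ at the step yields the reflection amplitude r = (k₁ − k₂)/(k₁ + k₂) = 0.1174; thus R = |r|² = 0.01379, T = 0.9862.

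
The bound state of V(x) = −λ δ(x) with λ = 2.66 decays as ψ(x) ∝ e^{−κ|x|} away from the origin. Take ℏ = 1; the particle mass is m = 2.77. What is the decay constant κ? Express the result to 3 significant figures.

κ = 7.37

Integrate −(ℏ²/2m)ψ'' − λδ(x)ψ = Eψ from −ε to +ε: the ψ'' term gives ψ'(0⁺) − ψ'(0⁻) and the δ term gives −(2mλ/ℏ²)ψ(0).
With ψ ∝ e^{−κ|x|} this yields −2κ = −2mλ/ℏ², so κ = mλ/ℏ² = 7.368.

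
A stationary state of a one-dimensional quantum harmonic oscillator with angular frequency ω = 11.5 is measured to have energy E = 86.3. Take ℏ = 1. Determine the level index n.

Invert E_n = (n + ½)ℏω: n = E/ℏω − ½ = 7.004, so n = 7.

n = 7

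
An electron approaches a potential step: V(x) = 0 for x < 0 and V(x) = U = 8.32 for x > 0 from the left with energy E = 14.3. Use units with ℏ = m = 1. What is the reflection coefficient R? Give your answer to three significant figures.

R = 0.0460

The wavenumbers are k₁ = √(2mE)/ℏ = 5.348 on the left and k₂ = √(2m(E − U))/ℏ = 3.458 on the right.
Matching ψ and ψ′ at x = 0 gives r = (k₁ − k₂)/(k₁ + k₂), so R = r² = 0.04604 and T = 1 − R = 0.9540.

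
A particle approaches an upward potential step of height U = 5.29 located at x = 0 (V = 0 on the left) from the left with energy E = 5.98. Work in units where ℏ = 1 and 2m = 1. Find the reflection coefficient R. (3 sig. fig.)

R = 0.243

The wavenumbers are k₁ = √(2mE)/ℏ = 2.445 on the left and k₂ = √(2m(E − U))/ℏ = 0.8307 on the right.
Matching ψ and ψ′ at x = 0 gives r = (k₁ − k₂)/(k₁ + k₂), so R = r² = 0.2429 and T = 1 − R = 0.7571.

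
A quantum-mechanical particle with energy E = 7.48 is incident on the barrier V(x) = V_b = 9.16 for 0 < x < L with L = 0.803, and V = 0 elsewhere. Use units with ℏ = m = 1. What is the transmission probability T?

E < V_b: inside the barrier ψ ∝ e^{±κx} with κ = √(2m(V_b − E))/ℏ = 1.833.
κL = 1.472, sinh(κL) = 2.064.
The exact tunnelling result is T⁻¹ = 1 + V_b² sinh²(κL) / [4E(V_b − E)] = 8.112, so T = 0.123.

T = 0.123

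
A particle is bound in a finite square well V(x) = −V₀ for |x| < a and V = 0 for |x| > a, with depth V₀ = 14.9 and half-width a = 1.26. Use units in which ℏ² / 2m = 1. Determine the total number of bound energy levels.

N = 4

Define the well-strength parameter z₀ = (a/ℏ)√(2mV₀) = 1.26 × √(2·0.5·14.9) = 4.864.
The even/odd transcendental equations gain one root per π/2 in z₀, giving N = 1 + ⌊2z₀/π⌋ = 1 + ⌊3.096⌋ = 4.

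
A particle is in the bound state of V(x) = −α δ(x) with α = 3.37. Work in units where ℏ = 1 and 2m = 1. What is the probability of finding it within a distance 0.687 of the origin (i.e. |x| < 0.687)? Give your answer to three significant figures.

P = 0.901

The normalised bound state is ψ = √κ e^{−κ|x|} with κ = mα/ℏ² = 1.685.
P(|x| < d) = ∫_{−d}^{d} κ e^{−2κ|x|} dx = 1 − e^{−2κd} = 1 − e^{−2.315} = 0.9013.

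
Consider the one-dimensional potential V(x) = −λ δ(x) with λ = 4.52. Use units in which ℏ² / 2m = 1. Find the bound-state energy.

For x ≠ 0 the bound state is ψ ∝ e^{−κ|x|}; integrating the TISE across the delta gives the cusp condition 2κ = 2mλ/ℏ², so κ = 2.260.
Then E = −ℏ²κ²/(2m) = −mλ²/(2ℏ²) = -5.108.

E = -5.11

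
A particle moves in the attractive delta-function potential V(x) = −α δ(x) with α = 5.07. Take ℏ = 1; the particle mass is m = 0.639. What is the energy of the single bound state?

E = -8.21

The bound state is ψ(x) = √κ e^{−κ|x|}. The derivative jump ψ'(0⁺) − ψ'(0⁻) = −(2mα/ℏ²)ψ(0) fixes κ = mα/ℏ² = 3.240.
Then E = −ℏ²κ²/(2m) = −mα²/(2ℏ²) = -8.213.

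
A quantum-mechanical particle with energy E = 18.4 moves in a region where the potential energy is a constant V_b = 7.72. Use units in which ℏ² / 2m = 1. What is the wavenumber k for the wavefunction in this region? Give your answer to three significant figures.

k = 3.27

With E > V_b the solution is oscillatory, ψ ∝ e^{±ikx} with k = √(2m(E − V_b))/ℏ.
k = √(2 × 0.5 × 10.68) = 3.268.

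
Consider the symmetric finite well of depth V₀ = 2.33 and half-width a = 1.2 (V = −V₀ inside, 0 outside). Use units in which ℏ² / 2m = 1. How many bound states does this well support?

The dimensionless depth is z₀ = a√(2mV₀)/ℏ = 1.2 × √(2.330) = 1.832.
A new bound state (alternating even/odd) appears each time z₀ passes a multiple of π/2, so N = ⌊2z₀/π⌋ + 1 = ⌊1.166⌋ + 1 = 2.

N = 2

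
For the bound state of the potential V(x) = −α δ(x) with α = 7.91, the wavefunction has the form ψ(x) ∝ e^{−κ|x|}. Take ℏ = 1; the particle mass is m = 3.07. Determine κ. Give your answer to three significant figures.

Integrating the TISE across x = 0 gives the cusp condition ψ'(0⁺) − ψ'(0⁻) = −(2mα/ℏ²)ψ(0).
With ψ ∝ e^{−κ|x|} this yields −2κ = −2mα/ℏ², so κ = mα/ℏ² = 24.28.

κ = 24.3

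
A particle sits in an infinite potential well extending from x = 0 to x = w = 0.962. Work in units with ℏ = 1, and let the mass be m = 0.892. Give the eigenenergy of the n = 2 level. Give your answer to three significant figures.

Requiring ψ(0) = ψ(w) = 0 quantises k = nπ/w, hence E_n = ℏ²k²/2m = n²π²ℏ²/(2mw²).
E_2 = 2² × π² / (2 × 0.892 × 0.962²) = 23.91.

E = 23.9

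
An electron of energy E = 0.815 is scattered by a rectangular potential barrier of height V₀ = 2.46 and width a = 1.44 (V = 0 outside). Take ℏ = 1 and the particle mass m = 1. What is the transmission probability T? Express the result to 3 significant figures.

Since E < V₀ the interior solution is evanescent with decay constant κ = √(2m(V₀ − E))/ℏ = 1.814.
κa = 2.612, sinh(κa) = 6.776.
Matching ψ, ψ′ at both faces gives T = [1 + V₀² sinh²(κa) / (4E(V₀ − E))]⁻¹ = 1/52.81 = 0.0189.

T = 0.0189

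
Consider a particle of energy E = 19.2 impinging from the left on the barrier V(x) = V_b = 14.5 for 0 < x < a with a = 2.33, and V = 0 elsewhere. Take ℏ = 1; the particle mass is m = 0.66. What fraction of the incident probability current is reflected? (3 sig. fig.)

R = 0.110

E > V_b: inside the barrier k₂ = √(2m(E − V_b))/ℏ = 2.491, k₂a = 5.804.
Matching at both interfaces gives T⁻¹ = 1 + V_b² sin²(k₂a) / [4E(E − V_b)] = 1.124, hence T = 0.890.
R = 1 − T = 0.110.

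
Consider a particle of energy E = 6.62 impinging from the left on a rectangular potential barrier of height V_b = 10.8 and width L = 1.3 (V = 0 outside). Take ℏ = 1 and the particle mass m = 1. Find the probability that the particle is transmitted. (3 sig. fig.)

T = 0.00206

Since E < V_b the interior solution is evanescent with decay constant κ = √(2m(V_b − E))/ℏ = 2.891.
κL = 3.759, sinh(κL) = 21.44.
Matching ψ, ψ′ at both faces gives T = [1 + V_b² sinh²(κL) / (4E(V_b − E))]⁻¹ = 1/485.2 = 0.00206.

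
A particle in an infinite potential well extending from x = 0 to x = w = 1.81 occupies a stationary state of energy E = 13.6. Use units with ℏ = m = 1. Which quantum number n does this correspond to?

n = 3

From E_n = n²π²ℏ²/(2mw²) invert to n = √(2mw²E)/(πℏ).
n = (1.81/π) × √(2 × 1 × 13.6) = 3.005 → n = 3.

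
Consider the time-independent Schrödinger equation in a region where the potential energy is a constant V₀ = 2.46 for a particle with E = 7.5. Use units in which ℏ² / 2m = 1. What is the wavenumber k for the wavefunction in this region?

With E > V₀ the solution is oscillatory, ψ ∝ e^{±ikx} with k = √(2m(E − V₀))/ℏ.
k = √(2 × 0.5 × 5.04) = 2.245.

k = 2.24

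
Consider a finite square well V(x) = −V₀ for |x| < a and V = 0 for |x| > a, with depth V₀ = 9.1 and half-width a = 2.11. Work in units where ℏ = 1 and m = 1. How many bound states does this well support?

Define the well-strength parameter z₀ = (a/ℏ)√(2mV₀) = 2.11 × √(2·1·9.1) = 9.002.
A new bound state (alternating even/odd) appears each time z₀ passes a multiple of π/2, so N = ⌊2z₀/π⌋ + 1 = ⌊5.731⌋ + 1 = 6.

N = 6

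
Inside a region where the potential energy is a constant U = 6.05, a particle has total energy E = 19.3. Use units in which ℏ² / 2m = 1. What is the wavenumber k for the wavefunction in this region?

With E > U the solution is oscillatory, ψ ∝ e^{±ikx} with k = √(2m(E − U))/ℏ.
k = √(2 × 0.5 × 13.25) = 3.640.

k = 3.64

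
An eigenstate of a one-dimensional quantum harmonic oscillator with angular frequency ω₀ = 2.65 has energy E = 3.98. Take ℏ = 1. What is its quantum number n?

E_n = ℏω₀(n + ½) ⇒ n = E/(ℏω₀) − ½ = 3.98/2.65 − 0.5 = 1.002 → n = 1.

n = 1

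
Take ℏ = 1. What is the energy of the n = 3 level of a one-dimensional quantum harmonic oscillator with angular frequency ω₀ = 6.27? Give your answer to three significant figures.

Using E_n = (n + ½)ℏω₀: E_3 = 3.5 × 6.27 = 21.95.

E = 21.9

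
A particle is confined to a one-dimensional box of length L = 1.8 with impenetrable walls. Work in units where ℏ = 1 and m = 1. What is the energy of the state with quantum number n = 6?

Requiring ψ(0) = ψ(L) = 0 quantises k = nπ/L, hence E_n = ℏ²k²/2m = n²π²ℏ²/(2mL²).
E_6 = 6² × π² / (2 × 1 × 1.8²) = 54.83.

E = 54.8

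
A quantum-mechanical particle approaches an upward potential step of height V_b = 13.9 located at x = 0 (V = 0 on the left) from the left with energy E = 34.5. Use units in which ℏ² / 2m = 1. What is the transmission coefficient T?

On each side the TISE gives plane waves with k = √(2m(E − V))/ℏ: k₁ = √(2·½·34.5) = 5.874, k₂ = √(2·½·20.6) = 4.539.
Continuity of ψ and ψ′ at the step yields the reflection amplitude r = (k₁ − k₂)/(k₁ + k₂) = 0.1282; thus R = |r|² = 0.01644, T = 0.9836.

T = 0.984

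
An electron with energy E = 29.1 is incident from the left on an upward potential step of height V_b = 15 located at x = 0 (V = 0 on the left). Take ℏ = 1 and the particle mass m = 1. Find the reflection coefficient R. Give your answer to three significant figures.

The wavenumbers are k₁ = √(2mE)/ℏ = 7.629 on the left and k₂ = √(2m(E − V_b))/ℏ = 5.310 on the right.
Continuity of ψ and ψ′ at the step yields the reflection amplitude r = (k₁ − k₂)/(k₁ + k₂) = 0.1792; thus R = |r|² = 0.03211, T = 0.9679.

R = 0.0321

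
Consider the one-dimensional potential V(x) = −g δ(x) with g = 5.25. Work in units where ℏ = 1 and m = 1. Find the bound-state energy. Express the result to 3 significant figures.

E = -13.8

For x ≠ 0 the bound state is ψ ∝ e^{−κ|x|}; integrating the TISE across the delta gives the cusp condition 2κ = 2mg/ℏ², so κ = 5.250.
Then E = −ℏ²κ²/(2m) = −mg²/(2ℏ²) = -13.78.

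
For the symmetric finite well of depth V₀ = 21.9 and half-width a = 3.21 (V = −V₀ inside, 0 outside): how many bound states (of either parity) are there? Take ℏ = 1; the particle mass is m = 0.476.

N = 10

Define the well-strength parameter z₀ = (a/ℏ)√(2mV₀) = 3.21 × √(2·0.476·21.9) = 14.66.
A new bound state (alternating even/odd) appears each time z₀ passes a multiple of π/2, so N = ⌊2z₀/π⌋ + 1 = ⌊9.331⌋ + 1 = 10.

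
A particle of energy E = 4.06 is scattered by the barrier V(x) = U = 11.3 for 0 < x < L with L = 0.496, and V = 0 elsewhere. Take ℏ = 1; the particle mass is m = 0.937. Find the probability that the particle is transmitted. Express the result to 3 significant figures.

Since E < U the interior solution is evanescent with decay constant κ = √(2m(U − E))/ℏ = 3.683.
κL = 1.827, sinh(κL) = 3.027.
The exact tunnelling result is T⁻¹ = 1 + U² sinh²(κL) / [4E(U − E)] = 10.95, so T = 0.0913.

T = 0.0913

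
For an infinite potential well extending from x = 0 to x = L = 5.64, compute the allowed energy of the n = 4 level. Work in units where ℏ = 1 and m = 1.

E = 2.48

Requiring ψ(0) = ψ(L) = 0 quantises k = nπ/L, hence E_n = ℏ²k²/2m = n²π²ℏ²/(2mL²).
E_4 = 4² × π² / (2 × 1 × 5.64²) = 2.482.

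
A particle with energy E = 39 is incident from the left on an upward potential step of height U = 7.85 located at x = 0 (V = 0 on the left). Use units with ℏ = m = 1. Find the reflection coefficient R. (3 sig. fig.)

R = 0.00315

The wavenumbers are k₁ = √(2mE)/ℏ = 8.832 on the left and k₂ = √(2m(E − U))/ℏ = 7.893 on the right.
Continuity of ψ and ψ′ at the step yields the reflection amplitude r = (k₁ − k₂)/(k₁ + k₂) = 0.05613; thus R = |r|² = 0.003150, T = 0.9968.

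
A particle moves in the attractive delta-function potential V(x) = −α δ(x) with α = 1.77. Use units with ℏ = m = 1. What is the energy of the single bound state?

For x ≠ 0 the bound state is ψ ∝ e^{−κ|x|}; integrating the TISE across the delta gives the cusp condition 2κ = 2mα/ℏ², so κ = 1.770.
Then E = −ℏ²κ²/(2m) = −mα²/(2ℏ²) = -1.566.

E = -1.57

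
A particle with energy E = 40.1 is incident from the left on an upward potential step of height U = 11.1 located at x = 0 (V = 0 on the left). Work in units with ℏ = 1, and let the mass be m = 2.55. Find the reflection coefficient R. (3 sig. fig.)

On each side the TISE gives plane waves with k = √(2m(E − V))/ℏ: k₁ = √(2·2.55·40.1) = 14.30, k₂ = √(2·2.55·29) = 12.16.
Matching ψ and ψ′ at x = 0 gives r = (k₁ − k₂)/(k₁ + k₂), so R = r² = 0.006536 and T = 1 − R = 0.9935.

R = 0.00654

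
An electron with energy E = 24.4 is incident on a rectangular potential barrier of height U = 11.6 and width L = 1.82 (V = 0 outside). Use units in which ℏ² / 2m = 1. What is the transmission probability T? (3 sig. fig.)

E > U: inside the barrier k₂ = √(2m(E − U))/ℏ = 3.578, k₂L = 6.511.
T = [1 + U² sin²(k₂L) / (4E(E − U))]⁻¹ = 1/1.006 = 0.995.

T = 0.995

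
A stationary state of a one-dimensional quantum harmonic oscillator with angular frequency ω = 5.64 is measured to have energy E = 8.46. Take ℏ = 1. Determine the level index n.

Invert E_n = (n + ½)ℏω: n = E/ℏω − ½ = 1.000, so n = 1.

n = 1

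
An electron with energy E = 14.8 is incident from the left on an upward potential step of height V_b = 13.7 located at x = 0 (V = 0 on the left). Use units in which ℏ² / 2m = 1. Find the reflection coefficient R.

The wavenumbers are k₁ = √(2mE)/ℏ = 3.847 on the left and k₂ = √(2m(E − V_b))/ℏ = 1.049 on the right.
Matching ψ and ψ′ at x = 0 gives r = (k₁ − k₂)/(k₁ + k₂), so R = r² = 0.3267 and T = 1 − R = 0.6733.

R = 0.327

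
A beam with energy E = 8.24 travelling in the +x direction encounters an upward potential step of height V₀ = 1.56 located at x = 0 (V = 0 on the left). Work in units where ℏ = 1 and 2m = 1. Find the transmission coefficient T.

T = 0.997

The wavenumbers are k₁ = √(2mE)/ℏ = 2.871 on the left and k₂ = √(2m(E − V₀))/ℏ = 2.585 on the right.
Continuity of ψ and ψ′ at the step yields the reflection amplitude r = (k₁ − k₂)/(k₁ + k₂) = 0.05242; thus R = |r|² = 0.002748, T = 0.9973.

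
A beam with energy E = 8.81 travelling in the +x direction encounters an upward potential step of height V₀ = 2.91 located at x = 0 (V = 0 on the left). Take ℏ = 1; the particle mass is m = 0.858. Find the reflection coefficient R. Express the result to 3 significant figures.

The wavenumbers are k₁ = √(2mE)/ℏ = 3.888 on the left and k₂ = √(2m(E − V₀))/ℏ = 3.182 on the right.
Continuity of ψ and ψ′ at the step yields the reflection amplitude r = (k₁ − k₂)/(k₁ + k₂) = 0.09990; thus R = |r|² = 0.009980, T = 0.9900.

R = 0.00998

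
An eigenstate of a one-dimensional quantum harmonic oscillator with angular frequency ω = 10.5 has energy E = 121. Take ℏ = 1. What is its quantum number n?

E_n = ℏω(n + ½) ⇒ n = E/(ℏω) − ½ = 121/10.5 − 0.5 = 11.024 → n = 11.

n = 11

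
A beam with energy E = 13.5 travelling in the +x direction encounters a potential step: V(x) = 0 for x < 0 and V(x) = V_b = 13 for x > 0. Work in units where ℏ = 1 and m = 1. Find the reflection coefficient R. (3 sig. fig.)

The wavenumbers are k₁ = √(2mE)/ℏ = 5.196 on the left and k₂ = √(2m(E − V_b))/ℏ = 1.000 on the right.
Matching ψ and ψ′ at x = 0 gives r = (k₁ − k₂)/(k₁ + k₂), so R = r² = 0.4586 and T = 1 − R = 0.5414.

R = 0.459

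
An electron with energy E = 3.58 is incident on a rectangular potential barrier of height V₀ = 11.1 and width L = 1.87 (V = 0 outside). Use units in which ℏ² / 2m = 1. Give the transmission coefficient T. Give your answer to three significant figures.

Since E < V₀ the interior solution is evanescent with decay constant κ = √(2m(V₀ − E))/ℏ = 2.742.
κL = 5.128, sinh(κL) = 84.34.
The exact tunnelling result is T⁻¹ = 1 + V₀² sinh²(κL) / [4E(V₀ − E)] = 8140, so T = 0.000123.

T = 0.000123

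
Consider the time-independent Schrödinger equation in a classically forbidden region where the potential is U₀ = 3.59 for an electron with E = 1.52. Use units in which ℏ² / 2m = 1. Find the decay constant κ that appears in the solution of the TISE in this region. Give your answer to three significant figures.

Since E < U₀ the TISE in this region is ψ'' = κ²ψ with κ = √(2m(U₀ − E))/ℏ.
κ = √(2 × 0.5 × 2.07) = 1.439.

κ = 1.44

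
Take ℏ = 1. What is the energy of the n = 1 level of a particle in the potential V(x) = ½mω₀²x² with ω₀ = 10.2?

The oscillator eigenvalues are E_n = ℏω₀(n + ½), so E_1 = 10.2 × 1.5 = 15.30.

E = 15.3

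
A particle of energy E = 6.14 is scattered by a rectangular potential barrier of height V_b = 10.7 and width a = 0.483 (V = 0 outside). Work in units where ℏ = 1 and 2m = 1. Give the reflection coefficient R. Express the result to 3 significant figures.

R = 0.605

E < V_b: inside the barrier ψ ∝ e^{±κx} with κ = √(2m(V_b − E))/ℏ = 2.135.
κa = 1.031, sinh(κa) = 1.224.
The exact tunnelling result is T⁻¹ = 1 + V_b² sinh²(κa) / [4E(V_b − E)] = 2.532, so T = 0.395.
R = 1 − T = 0.605.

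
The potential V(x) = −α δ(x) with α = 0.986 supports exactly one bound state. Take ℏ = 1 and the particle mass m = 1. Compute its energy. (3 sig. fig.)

E = -0.486

The bound state is ψ(x) = √κ e^{−κ|x|}. The derivative jump ψ'(0⁺) − ψ'(0⁻) = −(2mα/ℏ²)ψ(0) fixes κ = mα/ℏ² = 0.9860.
Then E = −ℏ²κ²/(2m) = −mα²/(2ℏ²) = -0.4861.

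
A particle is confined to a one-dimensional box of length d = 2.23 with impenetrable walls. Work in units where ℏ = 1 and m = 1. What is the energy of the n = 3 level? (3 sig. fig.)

E = 8.93

The infinite-well eigenfunctions ψ_n = √(2/d) sin(nπx/d) vanish at both walls, giving E_n = n²π²ℏ²/(2md²).
E_3 = 3² × π² / (2 × 1 × 2.23²) = 8.931.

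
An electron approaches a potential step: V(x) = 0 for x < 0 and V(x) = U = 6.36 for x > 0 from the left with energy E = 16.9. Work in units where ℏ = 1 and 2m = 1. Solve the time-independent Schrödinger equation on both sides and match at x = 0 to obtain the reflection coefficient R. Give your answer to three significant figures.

R = 0.0138

The wavenumbers are k₁ = √(2mE)/ℏ = 4.111 on the left and k₂ = √(2m(E − U))/ℏ = 3.247 on the right.
Matching ψ and ψ′ at x = 0 gives r = (k₁ − k₂)/(k₁ + k₂), so R = r² = 0.01380 and T = 1 − R = 0.9862.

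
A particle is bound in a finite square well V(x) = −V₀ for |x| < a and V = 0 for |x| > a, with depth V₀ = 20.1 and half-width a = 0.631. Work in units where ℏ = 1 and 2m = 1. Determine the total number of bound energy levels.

N = 2

Define the well-strength parameter z₀ = (a/ℏ)√(2mV₀) = 0.631 × √(2·0.5·20.1) = 2.829.
The even/odd transcendental equations gain one root per π/2 in z₀, giving N = 1 + ⌊2z₀/π⌋ = 1 + ⌊1.801⌋ = 2.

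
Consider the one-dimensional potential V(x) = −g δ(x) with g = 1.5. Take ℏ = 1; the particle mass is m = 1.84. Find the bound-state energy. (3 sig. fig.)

E = -2.07

The bound state is ψ(x) = √κ e^{−κ|x|}. The derivative jump ψ'(0⁺) − ψ'(0⁻) = −(2mg/ℏ²)ψ(0) fixes κ = mg/ℏ² = 2.760.
Then E = −ℏ²κ²/(2m) = −mg²/(2ℏ²) = -2.070.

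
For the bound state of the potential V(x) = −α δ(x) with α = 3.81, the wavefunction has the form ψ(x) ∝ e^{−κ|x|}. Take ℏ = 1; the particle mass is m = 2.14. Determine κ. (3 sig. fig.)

κ = 8.15

Integrating the TISE across x = 0 gives the cusp condition ψ'(0⁺) − ψ'(0⁻) = −(2mα/ℏ²)ψ(0).
With ψ ∝ e^{−κ|x|} this yields −2κ = −2mα/ℏ², so κ = mα/ℏ² = 8.153.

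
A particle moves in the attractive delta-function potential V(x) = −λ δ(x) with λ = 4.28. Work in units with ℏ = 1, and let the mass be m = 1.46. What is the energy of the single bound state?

For x ≠ 0 the bound state is ψ ∝ e^{−κ|x|}; integrating the TISE across the delta gives the cusp condition 2κ = 2mλ/ℏ², so κ = 6.249.
Then E = −ℏ²κ²/(2m) = −mλ²/(2ℏ²) = -13.37.

E = -13.4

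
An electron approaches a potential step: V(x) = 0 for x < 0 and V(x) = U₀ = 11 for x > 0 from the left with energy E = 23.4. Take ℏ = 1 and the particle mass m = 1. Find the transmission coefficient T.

T = 0.975

On each side the TISE gives plane waves with k = √(2m(E − V))/ℏ: k₁ = √(2·1·23.4) = 6.841, k₂ = √(2·1·12.4) = 4.980.
Matching ψ and ψ′ at x = 0 gives r = (k₁ − k₂)/(k₁ + k₂), so R = r² = 0.02479 and T = 1 − R = 0.9752.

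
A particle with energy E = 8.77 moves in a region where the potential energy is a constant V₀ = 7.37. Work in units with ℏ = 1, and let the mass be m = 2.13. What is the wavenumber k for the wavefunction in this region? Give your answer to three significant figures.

With E > V₀ the solution is oscillatory, ψ ∝ e^{±ikx} with k = √(2m(E − V₀))/ℏ.
k = √(2 × 2.13 × 1.4) = 2.442.

k = 2.44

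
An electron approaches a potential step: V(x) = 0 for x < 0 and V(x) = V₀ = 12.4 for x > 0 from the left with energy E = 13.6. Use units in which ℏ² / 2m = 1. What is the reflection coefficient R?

The wavenumbers are k₁ = √(2mE)/ℏ = 3.688 on the left and k₂ = √(2m(E − V₀))/ℏ = 1.095 on the right.
Matching ψ and ψ′ at x = 0 gives r = (k₁ − k₂)/(k₁ + k₂), so R = r² = 0.2937 and T = 1 − R = 0.7063.

R = 0.294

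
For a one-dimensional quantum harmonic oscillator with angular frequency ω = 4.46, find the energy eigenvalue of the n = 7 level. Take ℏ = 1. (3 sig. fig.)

Using E_n = (n + ½)ℏω: E_7 = 7.5 × 4.46 = 33.45.

E = 33.5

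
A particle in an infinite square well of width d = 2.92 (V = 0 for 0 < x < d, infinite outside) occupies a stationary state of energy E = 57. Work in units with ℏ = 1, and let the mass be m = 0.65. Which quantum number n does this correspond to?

n = 8

From E_n = n²π²ℏ²/(2md²) invert to n = √(2md²E)/(πℏ).
n = (2.92/π) × √(2 × 0.65 × 57) = 8.001 → n = 8.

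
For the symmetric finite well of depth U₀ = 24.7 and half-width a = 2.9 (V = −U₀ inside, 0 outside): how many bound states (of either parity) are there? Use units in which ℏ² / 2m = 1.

N = 10

The dimensionless depth is z₀ = a√(2mU₀)/ℏ = 2.9 × √(24.70) = 14.41.
The even/odd transcendental equations gain one root per π/2 in z₀, giving N = 1 + ⌊2z₀/π⌋ = 1 + ⌊9.175⌋ = 10.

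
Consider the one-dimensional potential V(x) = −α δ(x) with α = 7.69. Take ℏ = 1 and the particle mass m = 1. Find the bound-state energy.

E = -29.6

The bound state is ψ(x) = √κ e^{−κ|x|}. The derivative jump ψ'(0⁺) − ψ'(0⁻) = −(2mα/ℏ²)ψ(0) fixes κ = mα/ℏ² = 7.690.
Then E = −ℏ²κ²/(2m) = −mα²/(2ℏ²) = -29.57.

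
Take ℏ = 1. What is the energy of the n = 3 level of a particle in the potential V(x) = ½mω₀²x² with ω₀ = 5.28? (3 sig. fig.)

Using E_n = (n + ½)ℏω₀: E_3 = 3.5 × 5.28 = 18.48.

E = 18.5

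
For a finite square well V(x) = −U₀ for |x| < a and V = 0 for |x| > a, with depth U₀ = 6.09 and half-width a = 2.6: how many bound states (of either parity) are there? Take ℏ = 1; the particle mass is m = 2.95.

Define the well-strength parameter z₀ = (a/ℏ)√(2mU₀) = 2.6 × √(2·2.95·6.09) = 15.59.
A new bound state (alternating even/odd) appears each time z₀ passes a multiple of π/2, so N = ⌊2z₀/π⌋ + 1 = ⌊9.922⌋ + 1 = 10.

N = 10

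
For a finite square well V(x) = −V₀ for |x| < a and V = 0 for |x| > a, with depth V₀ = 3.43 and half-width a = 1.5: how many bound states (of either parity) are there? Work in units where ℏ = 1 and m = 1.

The dimensionless depth is z₀ = a√(2mV₀)/ℏ = 1.5 × √(6.860) = 3.929.
The even/odd transcendental equations gain one root per π/2 in z₀, giving N = 1 + ⌊2z₀/π⌋ = 1 + ⌊2.501⌋ = 3.

N = 3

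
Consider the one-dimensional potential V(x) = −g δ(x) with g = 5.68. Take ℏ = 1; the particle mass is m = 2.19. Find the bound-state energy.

E = -35.3

For x ≠ 0 the bound state is ψ ∝ e^{−κ|x|}; integrating the TISE across the delta gives the cusp condition 2κ = 2mg/ℏ², so κ = 12.44.
Then E = −ℏ²κ²/(2m) = −mg²/(2ℏ²) = -35.33.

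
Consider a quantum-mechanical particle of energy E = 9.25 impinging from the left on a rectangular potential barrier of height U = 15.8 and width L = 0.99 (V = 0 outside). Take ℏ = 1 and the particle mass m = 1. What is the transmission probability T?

Since E < U the interior solution is evanescent with decay constant κ = √(2m(U − E))/ℏ = 3.619.
κL = 3.583, sinh(κL) = 17.98.
The exact tunnelling result is T⁻¹ = 1 + U² sinh²(κL) / [4E(U − E)] = 334.0, so T = 0.00299.

T = 0.00299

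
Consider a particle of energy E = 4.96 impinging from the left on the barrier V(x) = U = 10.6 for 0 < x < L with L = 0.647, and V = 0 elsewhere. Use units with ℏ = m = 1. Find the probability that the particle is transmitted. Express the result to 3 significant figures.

E < U: inside the barrier ψ ∝ e^{±κx} with κ = √(2m(U − E))/ℏ = 3.359.
κL = 2.173, sinh(κL) = 4.335.
The exact tunnelling result is T⁻¹ = 1 + U² sinh²(κL) / [4E(U − E)] = 19.87, so T = 0.0503.

T = 0.0503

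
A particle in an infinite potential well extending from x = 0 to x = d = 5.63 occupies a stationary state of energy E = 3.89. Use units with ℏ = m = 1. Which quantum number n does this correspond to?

n = 5

For an infinite well E_n = n²π²ℏ²/(2md²), so n = (d/πℏ)√(2mE).
n = (5.63/π) × √(2 × 1 × 3.89) = 4.999 → n = 5.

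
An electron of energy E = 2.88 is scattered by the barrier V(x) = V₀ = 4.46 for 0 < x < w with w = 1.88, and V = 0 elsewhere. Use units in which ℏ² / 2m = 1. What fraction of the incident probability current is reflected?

E < V₀: inside the barrier ψ ∝ e^{±κx} with κ = √(2m(V₀ − E))/ℏ = 1.257.
κw = 2.363, sinh(κw) = 5.265.
Matching ψ, ψ′ at both faces gives T = [1 + V₀² sinh²(κw) / (4E(V₀ − E))]⁻¹ = 1/31.29 = 0.0320.
R = 1 − T = 0.968.

R = 0.968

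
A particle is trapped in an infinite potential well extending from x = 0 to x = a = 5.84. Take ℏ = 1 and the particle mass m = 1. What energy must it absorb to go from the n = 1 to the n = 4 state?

E_n = n²π²ℏ²/(2ma²), so ΔE = (4² − 1²) π²ℏ²/(2ma²).
ΔE = 15 × π² / (2 × 1 × 5.84²) = 2.170.

ΔE = 2.17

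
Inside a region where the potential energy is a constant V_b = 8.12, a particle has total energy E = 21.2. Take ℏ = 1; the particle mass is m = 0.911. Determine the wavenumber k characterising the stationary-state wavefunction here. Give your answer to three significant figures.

k = 4.88

With E > V_b the solution is oscillatory, ψ ∝ e^{±ikx} with k = √(2m(E − V_b))/ℏ.
k = √(2 × 0.911 × 13.08) = 4.882.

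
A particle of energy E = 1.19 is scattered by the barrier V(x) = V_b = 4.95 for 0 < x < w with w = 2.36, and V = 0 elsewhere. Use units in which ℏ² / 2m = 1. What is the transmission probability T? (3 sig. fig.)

Since E < V_b the interior solution is evanescent with decay constant κ = √(2m(V_b − E))/ℏ = 1.939.
κw = 4.576, sinh(κw) = 48.57.
Matching ψ, ψ′ at both faces gives T = [1 + V_b² sinh²(κw) / (4E(V_b − E))]⁻¹ = 1/3230 = 0.000310.

T = 0.000310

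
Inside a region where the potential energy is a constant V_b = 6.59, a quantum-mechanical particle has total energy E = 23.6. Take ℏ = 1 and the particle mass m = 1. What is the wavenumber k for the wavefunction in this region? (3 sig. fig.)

With E > V_b the solution is oscillatory, ψ ∝ e^{±ikx} with k = √(2m(E − V_b))/ℏ.
k = √(2 × 1 × 17.01) = 5.833.

k = 5.83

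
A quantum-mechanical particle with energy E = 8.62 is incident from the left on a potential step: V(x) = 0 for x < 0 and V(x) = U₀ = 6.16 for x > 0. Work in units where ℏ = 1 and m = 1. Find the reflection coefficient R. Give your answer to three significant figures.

R = 0.0922

On each side the TISE gives plane waves with k = √(2m(E − V))/ℏ: k₁ = √(2·1·8.62) = 4.152, k₂ = √(2·1·2.46) = 2.218.
Continuity of ψ and ψ′ at the step yields the reflection amplitude r = (k₁ − k₂)/(k₁ + k₂) = 0.3036; thus R = |r|² = 0.09217, T = 0.9078.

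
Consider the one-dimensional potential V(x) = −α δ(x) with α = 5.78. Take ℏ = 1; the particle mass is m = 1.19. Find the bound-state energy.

For x ≠ 0 the bound state is ψ ∝ e^{−κ|x|}; integrating the TISE across the delta gives the cusp condition 2κ = 2mα/ℏ², so κ = 6.878.
Then E = −ℏ²κ²/(2m) = −mα²/(2ℏ²) = -19.88.

E = -19.9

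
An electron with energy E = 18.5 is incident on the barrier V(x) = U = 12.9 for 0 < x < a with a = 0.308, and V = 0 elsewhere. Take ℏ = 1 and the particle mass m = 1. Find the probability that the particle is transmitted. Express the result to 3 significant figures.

T = 0.772

Above the barrier the interior wavenumber is k₂ = √(2m(E − U))/ℏ = 3.347, giving phase k₂a = 1.031.
Matching at both interfaces gives T⁻¹ = 1 + U² sin²(k₂a) / [4E(E − U)] = 1.295, hence T = 0.772.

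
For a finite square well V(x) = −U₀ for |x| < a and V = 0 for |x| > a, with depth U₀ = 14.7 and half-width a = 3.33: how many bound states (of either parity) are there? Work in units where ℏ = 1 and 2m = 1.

N = 9

The dimensionless depth is z₀ = a√(2mU₀)/ℏ = 3.33 × √(14.70) = 12.77.
A new bound state (alternating even/odd) appears each time z₀ passes a multiple of π/2, so N = ⌊2z₀/π⌋ + 1 = ⌊8.128⌋ + 1 = 9.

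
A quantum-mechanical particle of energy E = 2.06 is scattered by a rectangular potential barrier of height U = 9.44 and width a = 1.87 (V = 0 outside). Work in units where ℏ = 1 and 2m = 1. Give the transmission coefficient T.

T = 0.000106

E < U: inside the barrier ψ ∝ e^{±κx} with κ = √(2m(U − E))/ℏ = 2.717.
κa = 5.080, sinh(κa) = 80.39.
The exact tunnelling result is T⁻¹ = 1 + U² sinh²(κa) / [4E(U − E)] = 9471, so T = 0.000106.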